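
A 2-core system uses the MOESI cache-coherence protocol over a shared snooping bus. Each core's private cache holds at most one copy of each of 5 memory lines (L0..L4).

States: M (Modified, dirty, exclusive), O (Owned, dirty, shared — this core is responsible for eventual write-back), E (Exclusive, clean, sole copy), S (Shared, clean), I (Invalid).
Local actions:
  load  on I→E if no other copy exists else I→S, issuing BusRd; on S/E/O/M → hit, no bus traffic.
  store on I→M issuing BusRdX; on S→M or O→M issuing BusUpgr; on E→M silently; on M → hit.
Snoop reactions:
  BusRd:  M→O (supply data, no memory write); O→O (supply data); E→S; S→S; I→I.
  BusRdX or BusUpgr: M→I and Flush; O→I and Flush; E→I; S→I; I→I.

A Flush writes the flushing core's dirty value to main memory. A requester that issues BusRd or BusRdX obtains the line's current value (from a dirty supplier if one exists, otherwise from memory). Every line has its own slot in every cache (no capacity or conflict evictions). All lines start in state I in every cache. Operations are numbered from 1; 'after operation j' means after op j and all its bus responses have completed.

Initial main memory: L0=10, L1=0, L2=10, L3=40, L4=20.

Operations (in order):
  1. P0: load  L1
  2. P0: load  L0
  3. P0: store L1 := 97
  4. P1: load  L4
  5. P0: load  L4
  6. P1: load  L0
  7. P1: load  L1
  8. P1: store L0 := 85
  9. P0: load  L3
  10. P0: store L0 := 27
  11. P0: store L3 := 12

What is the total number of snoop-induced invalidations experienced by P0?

step 1: P0: load  L1  ⟶  EI  (L1)  txn=BusRd  M[L1]=0
step 2: P0: load  L0  ⟶  EI  (L0)  txn=BusRd  M[L0]=10
step 3: P0: store L1 := 97  ⟶  MI  (L1)  txn=∅  M[L1]=0
step 4: P1: load  L4  ⟶  IE  (L4)  txn=BusRd  M[L4]=20
step 5: P0: load  L4  ⟶  SS  (L4)  txn=BusRd  M[L4]=20
step 6: P1: load  L0  ⟶  SS  (L0)  txn=BusRd  M[L0]=10
step 7: P1: load  L1  ⟶  OS  (L1)  txn=BusRd  M[L1]=0
step 8: P1: store L0 := 85  ⟶  IM  (L0)  txn=BusUpgr  M[L0]=10
step 9: P0: load  L3  ⟶  EI  (L3)  txn=BusRd  M[L3]=40
step 10: P0: store L0 := 27  ⟶  MI  (L0)  txn=BusRdX+Flush  M[L0]=85
step 11: P0: store L3 := 12  ⟶  MI  (L3)  txn=∅  M[L3]=40

invalidations = 1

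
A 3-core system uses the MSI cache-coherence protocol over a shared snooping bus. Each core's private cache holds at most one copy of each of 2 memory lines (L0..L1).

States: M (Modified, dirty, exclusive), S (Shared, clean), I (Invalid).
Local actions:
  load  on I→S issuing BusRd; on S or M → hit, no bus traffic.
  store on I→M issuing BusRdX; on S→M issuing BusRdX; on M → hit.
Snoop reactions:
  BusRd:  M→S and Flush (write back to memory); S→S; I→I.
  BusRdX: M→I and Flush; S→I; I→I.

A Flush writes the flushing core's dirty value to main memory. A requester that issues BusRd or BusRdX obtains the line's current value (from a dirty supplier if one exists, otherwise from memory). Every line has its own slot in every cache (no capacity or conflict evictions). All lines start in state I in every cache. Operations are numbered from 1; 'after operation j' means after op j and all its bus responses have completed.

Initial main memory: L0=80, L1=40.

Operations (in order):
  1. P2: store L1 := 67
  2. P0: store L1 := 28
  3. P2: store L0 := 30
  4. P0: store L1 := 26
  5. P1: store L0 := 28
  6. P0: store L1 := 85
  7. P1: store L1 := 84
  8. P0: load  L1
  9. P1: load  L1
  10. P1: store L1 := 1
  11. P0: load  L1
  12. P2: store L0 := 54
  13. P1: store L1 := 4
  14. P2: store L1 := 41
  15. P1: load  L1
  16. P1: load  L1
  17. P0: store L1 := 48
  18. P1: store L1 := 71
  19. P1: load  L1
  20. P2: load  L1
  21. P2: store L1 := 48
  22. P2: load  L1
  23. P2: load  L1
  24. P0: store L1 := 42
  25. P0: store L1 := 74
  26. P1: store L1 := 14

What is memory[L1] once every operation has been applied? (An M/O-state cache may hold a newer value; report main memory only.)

1. P2: store L1 := 67  bus=[BusRdX]  L1: P0=I P1=I P2=M  mem[L1]=40
2. P0: store L1 := 28  bus=[BusRdX,Flush]  L1: P0=M P1=I P2=I  mem[L1]=67
3. P2: store L0 := 30  bus=[BusRdX]  L0: P0=I P1=I P2=M  mem[L0]=80
4. P0: store L1 := 26  bus=[-]  L1: P0=M P1=I P2=I  mem[L1]=67
5. P1: store L0 := 28  bus=[BusRdX,Flush]  L0: P0=I P1=M P2=I  mem[L0]=30
6. P0: store L1 := 85  bus=[-]  L1: P0=M P1=I P2=I  mem[L1]=67
7. P1: store L1 := 84  bus=[BusRdX,Flush]  L1: P0=I P1=M P2=I  mem[L1]=85
8. P0: load  L1  bus=[BusRd,Flush]  L1: P0=S P1=S P2=I  mem[L1]=84
9. P1: load  L1  bus=[-]  L1: P0=S P1=S P2=I  mem[L1]=84
10. P1: store L1 := 1  bus=[BusRdX]  L1: P0=I P1=M P2=I  mem[L1]=84
11. P0: load  L1  bus=[BusRd,Flush]  L1: P0=S P1=S P2=I  mem[L1]=1
12. P2: store L0 := 54  bus=[BusRdX,Flush]  L0: P0=I P1=I P2=M  mem[L0]=28
13. P1: store L1 := 4  bus=[BusRdX]  L1: P0=I P1=M P2=I  mem[L1]=1
14. P2: store L1 := 41  bus=[BusRdX,Flush]  L1: P0=I P1=I P2=M  mem[L1]=4
15. P1: load  L1  bus=[BusRd,Flush]  L1: P0=I P1=S P2=S  mem[L1]=41
16. P1: load  L1  bus=[-]  L1: P0=I P1=S P2=S  mem[L1]=41
17. P0: store L1 := 48  bus=[BusRdX]  L1: P0=M P1=I P2=I  mem[L1]=41
18. P1: store L1 := 71  bus=[BusRdX,Flush]  L1: P0=I P1=M P2=I  mem[L1]=48
19. P1: load  L1  bus=[-]  L1: P0=I P1=M P2=I  mem[L1]=48
20. P2: load  L1  bus=[BusRd,Flush]  L1: P0=I P1=S P2=S  mem[L1]=71
21. P2: store L1 := 48  bus=[BusRdX]  L1: P0=I P1=I P2=M  mem[L1]=71
22. P2: load  L1  bus=[-]  L1: P0=I P1=I P2=M  mem[L1]=71
23. P2: load  L1  bus=[-]  L1: P0=I P1=I P2=M  mem[L1]=71
24. P0: store L1 := 42  bus=[BusRdX,Flush]  L1: P0=M P1=I P2=I  mem[L1]=48
25. P0: store L1 := 74  bus=[-]  L1: P0=M P1=I P2=I  mem[L1]=48
26. P1: store L1 := 14  bus=[BusRdX,Flush]  L1: P0=I P1=M P2=I  mem[L1]=74

memory[L1] = 74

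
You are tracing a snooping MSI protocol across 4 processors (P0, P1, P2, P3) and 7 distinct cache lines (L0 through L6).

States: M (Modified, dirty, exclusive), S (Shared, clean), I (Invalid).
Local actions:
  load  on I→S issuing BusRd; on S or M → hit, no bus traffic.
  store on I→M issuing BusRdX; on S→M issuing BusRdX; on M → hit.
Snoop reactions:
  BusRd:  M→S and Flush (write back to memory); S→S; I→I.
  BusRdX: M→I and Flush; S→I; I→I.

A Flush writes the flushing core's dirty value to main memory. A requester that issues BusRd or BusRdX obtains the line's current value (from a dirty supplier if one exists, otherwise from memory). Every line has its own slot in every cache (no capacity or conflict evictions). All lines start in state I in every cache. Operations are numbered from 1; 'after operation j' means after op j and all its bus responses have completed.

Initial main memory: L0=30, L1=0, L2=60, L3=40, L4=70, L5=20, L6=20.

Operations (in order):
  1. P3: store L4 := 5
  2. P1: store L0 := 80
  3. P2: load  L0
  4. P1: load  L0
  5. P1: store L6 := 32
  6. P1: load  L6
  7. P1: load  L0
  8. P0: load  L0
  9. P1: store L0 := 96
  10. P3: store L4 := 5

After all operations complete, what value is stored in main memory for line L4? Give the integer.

step 1: P3: store L4 := 5  ⟶  IIIM  (L4)  txn=BusRdX  M[L4]=70
step 2: P1: store L0 := 80  ⟶  IMII  (L0)  txn=BusRdX  M[L0]=30
step 3: P2: load  L0  ⟶  ISSI  (L0)  txn=BusRd+Flush  M[L0]=80
step 4: P1: load  L0  ⟶  ISSI  (L0)  txn=∅  M[L0]=80
step 5: P1: store L6 := 32  ⟶  IMII  (L6)  txn=BusRdX  M[L6]=20
step 6: P1: load  L6  ⟶  IMII  (L6)  txn=∅  M[L6]=20
step 7: P1: load  L0  ⟶  ISSI  (L0)  txn=∅  M[L0]=80
step 8: P0: load  L0  ⟶  SSSI  (L0)  txn=BusRd  M[L0]=80
step 9: P1: store L0 := 96  ⟶  IMII  (L0)  txn=BusRdX  M[L0]=80
step 10: P3: store L4 := 5  ⟶  IIIM  (L4)  txn=∅  M[L4]=70

memory[L4] = 70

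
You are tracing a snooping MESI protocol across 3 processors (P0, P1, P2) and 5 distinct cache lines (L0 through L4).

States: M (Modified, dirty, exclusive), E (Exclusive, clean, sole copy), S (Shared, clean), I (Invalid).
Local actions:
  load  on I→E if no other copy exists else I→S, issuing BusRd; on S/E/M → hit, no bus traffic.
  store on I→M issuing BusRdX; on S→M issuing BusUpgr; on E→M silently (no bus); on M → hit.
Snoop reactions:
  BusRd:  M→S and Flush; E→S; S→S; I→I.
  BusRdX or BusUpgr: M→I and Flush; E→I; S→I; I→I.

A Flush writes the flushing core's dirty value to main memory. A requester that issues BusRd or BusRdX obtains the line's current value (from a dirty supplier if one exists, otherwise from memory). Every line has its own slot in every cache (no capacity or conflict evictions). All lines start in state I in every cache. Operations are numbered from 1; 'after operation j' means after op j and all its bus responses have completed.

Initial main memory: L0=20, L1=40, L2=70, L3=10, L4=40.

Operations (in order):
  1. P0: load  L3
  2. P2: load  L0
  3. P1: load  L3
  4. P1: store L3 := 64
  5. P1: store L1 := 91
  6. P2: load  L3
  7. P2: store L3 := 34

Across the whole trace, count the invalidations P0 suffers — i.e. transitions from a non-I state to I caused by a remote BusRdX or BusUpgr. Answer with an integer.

step 1: P0: load  L3  ⟶  EII  (L3)  txn=BusRd  M[L3]=10
step 2: P2: load  L0  ⟶  IIE  (L0)  txn=BusRd  M[L0]=20
step 3: P1: load  L3  ⟶  SSI  (L3)  txn=BusRd  M[L3]=10
step 4: P1: store L3 := 64  ⟶  IMI  (L3)  txn=BusUpgr  M[L3]=10
step 5: P1: store L1 := 91  ⟶  IMI  (L1)  txn=BusRdX  M[L1]=40
step 6: P2: load  L3  ⟶  ISS  (L3)  txn=BusRd+Flush  M[L3]=64
step 7: P2: store L3 := 34  ⟶  IIM  (L3)  txn=BusUpgr  M[L3]=64

invalidations = 1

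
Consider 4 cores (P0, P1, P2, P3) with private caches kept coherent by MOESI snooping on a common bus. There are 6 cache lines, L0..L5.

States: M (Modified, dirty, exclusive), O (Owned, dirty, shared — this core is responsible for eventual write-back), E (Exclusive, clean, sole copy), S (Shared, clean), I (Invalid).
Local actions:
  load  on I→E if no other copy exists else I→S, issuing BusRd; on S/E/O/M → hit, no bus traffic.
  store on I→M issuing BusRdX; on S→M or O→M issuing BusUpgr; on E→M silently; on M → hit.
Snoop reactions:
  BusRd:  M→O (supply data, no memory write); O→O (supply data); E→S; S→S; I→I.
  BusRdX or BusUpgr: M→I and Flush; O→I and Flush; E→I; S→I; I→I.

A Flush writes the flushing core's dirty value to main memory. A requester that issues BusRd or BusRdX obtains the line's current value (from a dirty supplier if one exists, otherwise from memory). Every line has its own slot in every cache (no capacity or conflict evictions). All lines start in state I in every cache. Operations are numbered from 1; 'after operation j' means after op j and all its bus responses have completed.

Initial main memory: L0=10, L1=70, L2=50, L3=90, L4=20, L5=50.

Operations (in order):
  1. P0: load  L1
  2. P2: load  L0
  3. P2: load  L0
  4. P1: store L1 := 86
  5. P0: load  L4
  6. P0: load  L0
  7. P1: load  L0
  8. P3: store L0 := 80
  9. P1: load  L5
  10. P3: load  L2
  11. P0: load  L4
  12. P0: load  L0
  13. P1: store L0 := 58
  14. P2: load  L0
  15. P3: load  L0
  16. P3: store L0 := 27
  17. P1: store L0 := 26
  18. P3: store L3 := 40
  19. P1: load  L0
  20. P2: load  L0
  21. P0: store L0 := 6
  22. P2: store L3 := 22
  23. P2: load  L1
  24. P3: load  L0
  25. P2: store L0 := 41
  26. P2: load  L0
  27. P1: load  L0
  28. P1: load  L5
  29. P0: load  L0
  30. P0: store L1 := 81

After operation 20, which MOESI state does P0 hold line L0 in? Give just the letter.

state = I

  op1 P0: load  L1 → E/I/I/I on L1; bus BusRd; mem=70
  op2 P2: load  L0 → I/I/E/I on L0; bus BusRd; mem=10
  op3 P2: load  L0 → I/I/E/I on L0; bus (none); mem=10
  op4 P1: store L1 := 86 → I/M/I/I on L1; bus BusRdX; mem=70
  op5 P0: load  L4 → E/I/I/I on L4; bus BusRd; mem=20
  op6 P0: load  L0 → S/I/S/I on L0; bus BusRd; mem=10
  op7 P1: load  L0 → S/S/S/I on L0; bus BusRd; mem=10
  op8 P3: store L0 := 80 → I/I/I/M on L0; bus BusRdX; mem=10
  op9 P1: load  L5 → I/E/I/I on L5; bus BusRd; mem=50
  op10 P3: load  L2 → I/I/I/E on L2; bus BusRd; mem=50
  op11 P0: load  L4 → E/I/I/I on L4; bus (none); mem=20
  op12 P0: load  L0 → S/I/I/O on L0; bus BusRd; mem=10
  op13 P1: store L0 := 58 → I/M/I/I on L0; bus BusRdX Flush; mem=80
  op14 P2: load  L0 → I/O/S/I on L0; bus BusRd; mem=80
  op15 P3: load  L0 → I/O/S/S on L0; bus BusRd; mem=80
  op16 P3: store L0 := 27 → I/I/I/M on L0; bus BusUpgr Flush; mem=58
  op17 P1: store L0 := 26 → I/M/I/I on L0; bus BusRdX Flush; mem=27
  op18 P3: store L3 := 40 → I/I/I/M on L3; bus BusRdX; mem=90
  op19 P1: load  L0 → I/M/I/I on L0; bus (none); mem=27
  op20 P2: load  L0 → I/O/S/I on L0; bus BusRd; mem=27
  op21 P0: store L0 := 6 → M/I/I/I on L0; bus BusRdX Flush; mem=26
  op22 P2: store L3 := 22 → I/I/M/I on L3; bus BusRdX Flush; mem=40
  op23 P2: load  L1 → I/O/S/I on L1; bus BusRd; mem=70
  op24 P3: load  L0 → O/I/I/S on L0; bus BusRd; mem=26
  op25 P2: store L0 := 41 → I/I/M/I on L0; bus BusRdX Flush; mem=6
  op26 P2: load  L0 → I/I/M/I on L0; bus (none); mem=6
  op27 P1: load  L0 → I/S/O/I on L0; bus BusRd; mem=6
  op28 P1: load  L5 → I/E/I/I on L5; bus (none); mem=50
  op29 P0: load  L0 → S/S/O/I on L0; bus BusRd; mem=6
  op30 P0: store L1 := 81 → M/I/I/I on L1; bus BusRdX Flush; mem=86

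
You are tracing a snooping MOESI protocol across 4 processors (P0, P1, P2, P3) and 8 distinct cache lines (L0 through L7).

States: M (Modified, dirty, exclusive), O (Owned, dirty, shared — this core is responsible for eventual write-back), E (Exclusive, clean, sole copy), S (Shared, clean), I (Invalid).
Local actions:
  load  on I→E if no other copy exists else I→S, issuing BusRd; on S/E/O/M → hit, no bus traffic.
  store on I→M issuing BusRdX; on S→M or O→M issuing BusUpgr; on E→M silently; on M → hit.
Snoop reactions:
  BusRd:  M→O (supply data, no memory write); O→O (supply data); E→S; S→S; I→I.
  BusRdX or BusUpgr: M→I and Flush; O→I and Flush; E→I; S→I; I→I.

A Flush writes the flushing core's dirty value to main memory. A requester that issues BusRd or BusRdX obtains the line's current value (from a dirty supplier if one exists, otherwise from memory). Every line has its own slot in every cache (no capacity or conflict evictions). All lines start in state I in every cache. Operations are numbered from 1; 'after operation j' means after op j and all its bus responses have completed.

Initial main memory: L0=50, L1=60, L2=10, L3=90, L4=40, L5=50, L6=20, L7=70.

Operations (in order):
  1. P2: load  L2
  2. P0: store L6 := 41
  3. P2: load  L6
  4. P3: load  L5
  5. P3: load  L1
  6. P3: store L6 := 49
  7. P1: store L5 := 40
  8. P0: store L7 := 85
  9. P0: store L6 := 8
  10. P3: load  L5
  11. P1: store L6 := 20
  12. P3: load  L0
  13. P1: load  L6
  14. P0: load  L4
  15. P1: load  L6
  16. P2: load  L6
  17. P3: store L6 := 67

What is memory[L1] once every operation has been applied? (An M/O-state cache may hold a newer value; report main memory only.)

memory[L1] = 60

[1] P2: load  L2 | P0:I, P1:I, P2:E(10), P3:I | bus: BusRd
[2] P0: store L6 := 41 | P0:M(41), P1:I, P2:I, P3:I | bus: BusRdX
[3] P2: load  L6 | P0:O(41), P1:I, P2:S(41), P3:I | bus: BusRd
[4] P3: load  L5 | P0:I, P1:I, P2:I, P3:E(50) | bus: BusRd
[5] P3: load  L1 | P0:I, P1:I, P2:I, P3:E(60) | bus: BusRd
[6] P3: store L6 := 49 | P0:I, P1:I, P2:I, P3:M(49) | bus: BusRdX,Flush
[7] P1: store L5 := 40 | P0:I, P1:M(40), P2:I, P3:I | bus: BusRdX
[8] P0: store L7 := 85 | P0:M(85), P1:I, P2:I, P3:I | bus: BusRdX
[9] P0: store L6 := 8 | P0:M(8), P1:I, P2:I, P3:I | bus: BusRdX,Flush
[10] P3: load  L5 | P0:I, P1:O(40), P2:I, P3:S(40) | bus: BusRd
[11] P1: store L6 := 20 | P0:I, P1:M(20), P2:I, P3:I | bus: BusRdX,Flush
[12] P3: load  L0 | P0:I, P1:I, P2:I, P3:E(50) | bus: BusRd
[13] P1: load  L6 | P0:I, P1:M(20), P2:I, P3:I | bus: none
[14] P0: load  L4 | P0:E(40), P1:I, P2:I, P3:I | bus: BusRd
[15] P1: load  L6 | P0:I, P1:M(20), P2:I, P3:I | bus: none
[16] P2: load  L6 | P0:I, P1:O(20), P2:S(20), P3:I | bus: BusRd
[17] P3: store L6 := 67 | P0:I, P1:I, P2:I, P3:M(67) | bus: BusRdX,Flush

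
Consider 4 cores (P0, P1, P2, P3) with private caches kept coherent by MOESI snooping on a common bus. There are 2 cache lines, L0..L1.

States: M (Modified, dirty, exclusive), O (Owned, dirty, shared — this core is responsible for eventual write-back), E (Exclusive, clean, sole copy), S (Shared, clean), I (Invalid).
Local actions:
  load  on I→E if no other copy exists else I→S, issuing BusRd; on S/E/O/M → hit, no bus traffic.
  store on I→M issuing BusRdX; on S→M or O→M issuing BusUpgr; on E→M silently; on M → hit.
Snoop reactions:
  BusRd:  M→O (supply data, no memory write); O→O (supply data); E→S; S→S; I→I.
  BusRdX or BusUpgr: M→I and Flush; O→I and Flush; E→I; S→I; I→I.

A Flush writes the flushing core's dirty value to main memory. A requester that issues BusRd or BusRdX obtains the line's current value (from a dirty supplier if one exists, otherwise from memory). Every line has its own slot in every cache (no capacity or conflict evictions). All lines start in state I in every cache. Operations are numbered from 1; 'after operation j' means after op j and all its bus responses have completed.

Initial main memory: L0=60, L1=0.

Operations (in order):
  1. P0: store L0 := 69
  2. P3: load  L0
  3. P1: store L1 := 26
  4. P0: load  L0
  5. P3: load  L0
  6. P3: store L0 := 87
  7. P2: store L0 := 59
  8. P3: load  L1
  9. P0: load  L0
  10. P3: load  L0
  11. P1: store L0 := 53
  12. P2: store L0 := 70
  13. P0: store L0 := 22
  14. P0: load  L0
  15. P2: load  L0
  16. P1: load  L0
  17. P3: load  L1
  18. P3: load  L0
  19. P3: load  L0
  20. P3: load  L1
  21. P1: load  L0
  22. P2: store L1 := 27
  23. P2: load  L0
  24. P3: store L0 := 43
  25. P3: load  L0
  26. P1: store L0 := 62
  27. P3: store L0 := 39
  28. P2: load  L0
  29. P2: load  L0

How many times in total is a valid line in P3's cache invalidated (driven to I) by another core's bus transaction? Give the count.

[1] P0: store L0 := 69 | P0:M(69), P1:I, P2:I, P3:I | bus: BusRdX
[2] P3: load  L0 | P0:O(69), P1:I, P2:I, P3:S(69) | bus: BusRd
[3] P1: store L1 := 26 | P0:I, P1:M(26), P2:I, P3:I | bus: BusRdX
[4] P0: load  L0 | P0:O(69), P1:I, P2:I, P3:S(69) | bus: none
[5] P3: load  L0 | P0:O(69), P1:I, P2:I, P3:S(69) | bus: none
[6] P3: store L0 := 87 | P0:I, P1:I, P2:I, P3:M(87) | bus: BusUpgr,Flush
[7] P2: store L0 := 59 | P0:I, P1:I, P2:M(59), P3:I | bus: BusRdX,Flush
[8] P3: load  L1 | P0:I, P1:O(26), P2:I, P3:S(26) | bus: BusRd
[9] P0: load  L0 | P0:S(59), P1:I, P2:O(59), P3:I | bus: BusRd
[10] P3: load  L0 | P0:S(59), P1:I, P2:O(59), P3:S(59) | bus: BusRd
[11] P1: store L0 := 53 | P0:I, P1:M(53), P2:I, P3:I | bus: BusRdX,Flush
[12] P2: store L0 := 70 | P0:I, P1:I, P2:M(70), P3:I | bus: BusRdX,Flush
[13] P0: store L0 := 22 | P0:M(22), P1:I, P2:I, P3:I | bus: BusRdX,Flush
[14] P0: load  L0 | P0:M(22), P1:I, P2:I, P3:I | bus: none
[15] P2: load  L0 | P0:O(22), P1:I, P2:S(22), P3:I | bus: BusRd
[16] P1: load  L0 | P0:O(22), P1:S(22), P2:S(22), P3:I | bus: BusRd
[17] P3: load  L1 | P0:I, P1:O(26), P2:I, P3:S(26) | bus: none
[18] P3: load  L0 | P0:O(22), P1:S(22), P2:S(22), P3:S(22) | bus: BusRd
[19] P3: load  L0 | P0:O(22), P1:S(22), P2:S(22), P3:S(22) | bus: none
[20] P3: load  L1 | P0:I, P1:O(26), P2:I, P3:S(26) | bus: none
[21] P1: load  L0 | P0:O(22), P1:S(22), P2:S(22), P3:S(22) | bus: none
[22] P2: store L1 := 27 | P0:I, P1:I, P2:M(27), P3:I | bus: BusRdX,Flush
[23] P2: load  L0 | P0:O(22), P1:S(22), P2:S(22), P3:S(22) | bus: none
[24] P3: store L0 := 43 | P0:I, P1:I, P2:I, P3:M(43) | bus: BusUpgr,Flush
[25] P3: load  L0 | P0:I, P1:I, P2:I, P3:M(43) | bus: none
[26] P1: store L0 := 62 | P0:I, P1:M(62), P2:I, P3:I | bus: BusRdX,Flush
[27] P3: store L0 := 39 | P0:I, P1:I, P2:I, P3:M(39) | bus: BusRdX,Flush
[28] P2: load  L0 | P0:I, P1:I, P2:S(39), P3:O(39) | bus: BusRd
[29] P2: load  L0 | P0:I, P1:I, P2:S(39), P3:O(39) | bus: none

invalidations = 4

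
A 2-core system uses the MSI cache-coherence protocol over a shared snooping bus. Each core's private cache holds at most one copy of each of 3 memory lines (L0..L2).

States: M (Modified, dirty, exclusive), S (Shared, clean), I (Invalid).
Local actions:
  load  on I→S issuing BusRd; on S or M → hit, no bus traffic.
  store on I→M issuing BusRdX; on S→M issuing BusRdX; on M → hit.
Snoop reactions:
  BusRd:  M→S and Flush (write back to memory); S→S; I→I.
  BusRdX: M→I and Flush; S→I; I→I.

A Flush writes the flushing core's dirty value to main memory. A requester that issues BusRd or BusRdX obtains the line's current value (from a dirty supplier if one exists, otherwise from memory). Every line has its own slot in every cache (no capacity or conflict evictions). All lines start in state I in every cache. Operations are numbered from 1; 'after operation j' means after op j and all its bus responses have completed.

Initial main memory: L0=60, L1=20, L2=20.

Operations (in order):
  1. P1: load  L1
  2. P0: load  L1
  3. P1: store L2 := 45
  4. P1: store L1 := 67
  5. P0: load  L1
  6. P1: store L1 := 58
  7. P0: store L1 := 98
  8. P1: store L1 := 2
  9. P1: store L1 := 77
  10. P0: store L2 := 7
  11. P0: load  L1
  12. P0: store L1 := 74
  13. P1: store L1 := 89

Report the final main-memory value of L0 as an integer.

step 1: P1: load  L1  ⟶  IS  (L1)  txn=BusRd  M[L1]=20
step 2: P0: load  L1  ⟶  SS  (L1)  txn=BusRd  M[L1]=20
step 3: P1: store L2 := 45  ⟶  IM  (L2)  txn=BusRdX  M[L2]=20
step 4: P1: store L1 := 67  ⟶  IM  (L1)  txn=BusRdX  M[L1]=20
step 5: P0: load  L1  ⟶  SS  (L1)  txn=BusRd+Flush  M[L1]=67
step 6: P1: store L1 := 58  ⟶  IM  (L1)  txn=BusRdX  M[L1]=67
step 7: P0: store L1 := 98  ⟶  MI  (L1)  txn=BusRdX+Flush  M[L1]=58
step 8: P1: store L1 := 2  ⟶  IM  (L1)  txn=BusRdX+Flush  M[L1]=98
step 9: P1: store L1 := 77  ⟶  IM  (L1)  txn=∅  M[L1]=98
step 10: P0: store L2 := 7  ⟶  MI  (L2)  txn=BusRdX+Flush  M[L2]=45
step 11: P0: load  L1  ⟶  SS  (L1)  txn=BusRd+Flush  M[L1]=77
step 12: P0: store L1 := 74  ⟶  MI  (L1)  txn=BusRdX  M[L1]=77
step 13: P1: store L1 := 89  ⟶  IM  (L1)  txn=BusRdX+Flush  M[L1]=74

memory[L0] = 60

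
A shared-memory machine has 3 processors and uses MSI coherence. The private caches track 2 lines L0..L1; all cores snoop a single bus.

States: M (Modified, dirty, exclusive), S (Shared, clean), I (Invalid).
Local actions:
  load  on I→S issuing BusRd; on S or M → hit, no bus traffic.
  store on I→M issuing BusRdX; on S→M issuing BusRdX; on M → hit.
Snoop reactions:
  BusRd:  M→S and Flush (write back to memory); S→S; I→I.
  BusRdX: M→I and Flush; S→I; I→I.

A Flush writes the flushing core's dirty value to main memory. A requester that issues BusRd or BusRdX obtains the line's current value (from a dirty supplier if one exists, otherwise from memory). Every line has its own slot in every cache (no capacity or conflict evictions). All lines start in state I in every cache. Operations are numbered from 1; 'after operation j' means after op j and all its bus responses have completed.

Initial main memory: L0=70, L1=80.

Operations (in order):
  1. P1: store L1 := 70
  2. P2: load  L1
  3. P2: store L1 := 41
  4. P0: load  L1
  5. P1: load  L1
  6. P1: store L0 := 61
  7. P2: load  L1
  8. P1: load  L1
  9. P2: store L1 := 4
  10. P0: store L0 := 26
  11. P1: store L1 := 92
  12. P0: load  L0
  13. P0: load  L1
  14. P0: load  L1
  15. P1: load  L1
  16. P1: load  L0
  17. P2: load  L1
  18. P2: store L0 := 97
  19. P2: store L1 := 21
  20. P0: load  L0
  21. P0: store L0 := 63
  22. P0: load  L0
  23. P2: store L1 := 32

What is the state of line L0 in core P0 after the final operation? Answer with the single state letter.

state = M

step 1: P1: store L1 := 70  ⟶  IMI  (L1)  txn=BusRdX  M[L1]=80
step 2: P2: load  L1  ⟶  ISS  (L1)  txn=BusRd+Flush  M[L1]=70
step 3: P2: store L1 := 41  ⟶  IIM  (L1)  txn=BusRdX  M[L1]=70
step 4: P0: load  L1  ⟶  SIS  (L1)  txn=BusRd+Flush  M[L1]=41
step 5: P1: load  L1  ⟶  SSS  (L1)  txn=BusRd  M[L1]=41
step 6: P1: store L0 := 61  ⟶  IMI  (L0)  txn=BusRdX  M[L0]=70
step 7: P2: load  L1  ⟶  SSS  (L1)  txn=∅  M[L1]=41
step 8: P1: load  L1  ⟶  SSS  (L1)  txn=∅  M[L1]=41
step 9: P2: store L1 := 4  ⟶  IIM  (L1)  txn=BusRdX  M[L1]=41
step 10: P0: store L0 := 26  ⟶  MII  (L0)  txn=BusRdX+Flush  M[L0]=61
step 11: P1: store L1 := 92  ⟶  IMI  (L1)  txn=BusRdX+Flush  M[L1]=4
step 12: P0: load  L0  ⟶  MII  (L0)  txn=∅  M[L0]=61
step 13: P0: load  L1  ⟶  SSI  (L1)  txn=BusRd+Flush  M[L1]=92
step 14: P0: load  L1  ⟶  SSI  (L1)  txn=∅  M[L1]=92
step 15: P1: load  L1  ⟶  SSI  (L1)  txn=∅  M[L1]=92
step 16: P1: load  L0  ⟶  SSI  (L0)  txn=BusRd+Flush  M[L0]=26
step 17: P2: load  L1  ⟶  SSS  (L1)  txn=BusRd  M[L1]=92
step 18: P2: store L0 := 97  ⟶  IIM  (L0)  txn=BusRdX  M[L0]=26
step 19: P2: store L1 := 21  ⟶  IIM  (L1)  txn=BusRdX  M[L1]=92
step 20: P0: load  L0  ⟶  SIS  (L0)  txn=BusRd+Flush  M[L0]=97
step 21: P0: store L0 := 63  ⟶  MII  (L0)  txn=BusRdX  M[L0]=97
step 22: P0: load  L0  ⟶  MII  (L0)  txn=∅  M[L0]=97
step 23: P2: store L1 := 32  ⟶  IIM  (L1)  txn=∅  M[L1]=92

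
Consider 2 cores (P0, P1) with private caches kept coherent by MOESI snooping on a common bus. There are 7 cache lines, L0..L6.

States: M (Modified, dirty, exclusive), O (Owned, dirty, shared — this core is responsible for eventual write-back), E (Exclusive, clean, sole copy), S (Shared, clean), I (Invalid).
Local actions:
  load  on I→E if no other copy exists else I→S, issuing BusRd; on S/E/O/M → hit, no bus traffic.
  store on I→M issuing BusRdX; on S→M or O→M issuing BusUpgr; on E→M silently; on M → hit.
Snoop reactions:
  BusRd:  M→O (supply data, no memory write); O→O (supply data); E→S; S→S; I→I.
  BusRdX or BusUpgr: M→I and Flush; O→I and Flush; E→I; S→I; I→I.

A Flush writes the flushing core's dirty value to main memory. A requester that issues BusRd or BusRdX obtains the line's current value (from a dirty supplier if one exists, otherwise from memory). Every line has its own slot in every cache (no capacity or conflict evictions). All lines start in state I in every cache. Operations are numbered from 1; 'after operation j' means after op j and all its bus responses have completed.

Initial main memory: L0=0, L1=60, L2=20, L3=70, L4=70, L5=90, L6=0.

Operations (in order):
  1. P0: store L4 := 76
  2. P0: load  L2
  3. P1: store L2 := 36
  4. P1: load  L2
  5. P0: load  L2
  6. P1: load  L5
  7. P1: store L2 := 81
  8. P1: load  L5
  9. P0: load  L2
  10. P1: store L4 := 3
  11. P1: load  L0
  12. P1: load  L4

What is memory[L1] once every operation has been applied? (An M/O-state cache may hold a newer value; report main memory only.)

step 1: P0: store L4 := 76  ⟶  MI  (L4)  txn=BusRdX  M[L4]=70
step 2: P0: load  L2  ⟶  EI  (L2)  txn=BusRd  M[L2]=20
step 3: P1: store L2 := 36  ⟶  IM  (L2)  txn=BusRdX  M[L2]=20
step 4: P1: load  L2  ⟶  IM  (L2)  txn=∅  M[L2]=20
step 5: P0: load  L2  ⟶  SO  (L2)  txn=BusRd  M[L2]=20
step 6: P1: load  L5  ⟶  IE  (L5)  txn=BusRd  M[L5]=90
step 7: P1: store L2 := 81  ⟶  IM  (L2)  txn=BusUpgr  M[L2]=20
step 8: P1: load  L5  ⟶  IE  (L5)  txn=∅  M[L5]=90
step 9: P0: load  L2  ⟶  SO  (L2)  txn=BusRd  M[L2]=20
step 10: P1: store L4 := 3  ⟶  IM  (L4)  txn=BusRdX+Flush  M[L4]=76
step 11: P1: load  L0  ⟶  IE  (L0)  txn=BusRd  M[L0]=0
step 12: P1: load  L4  ⟶  IM  (L4)  txn=∅  M[L4]=76

memory[L1] = 60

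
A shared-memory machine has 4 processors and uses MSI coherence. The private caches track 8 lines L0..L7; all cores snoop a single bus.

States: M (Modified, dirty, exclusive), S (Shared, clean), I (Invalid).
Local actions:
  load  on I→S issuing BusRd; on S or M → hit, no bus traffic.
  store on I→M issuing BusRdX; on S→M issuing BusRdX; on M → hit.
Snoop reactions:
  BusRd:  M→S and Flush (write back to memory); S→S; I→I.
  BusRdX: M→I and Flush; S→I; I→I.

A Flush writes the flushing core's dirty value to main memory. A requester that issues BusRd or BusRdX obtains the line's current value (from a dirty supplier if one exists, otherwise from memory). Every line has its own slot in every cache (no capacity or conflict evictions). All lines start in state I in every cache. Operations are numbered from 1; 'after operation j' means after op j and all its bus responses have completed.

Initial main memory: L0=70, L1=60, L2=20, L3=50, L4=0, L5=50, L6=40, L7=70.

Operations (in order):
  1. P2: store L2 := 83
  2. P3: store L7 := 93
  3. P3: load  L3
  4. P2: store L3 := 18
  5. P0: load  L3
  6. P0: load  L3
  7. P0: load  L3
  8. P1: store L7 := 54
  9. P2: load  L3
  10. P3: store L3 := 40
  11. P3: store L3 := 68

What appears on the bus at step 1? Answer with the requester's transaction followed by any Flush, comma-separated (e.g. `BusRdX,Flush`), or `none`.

1. P2: store L2 := 83  bus=[BusRdX]  L2: P0=I P1=I P2=M P3=I  mem[L2]=20
2. P3: store L7 := 93  bus=[BusRdX]  L7: P0=I P1=I P2=I P3=M  mem[L7]=70
3. P3: load  L3  bus=[BusRd]  L3: P0=I P1=I P2=I P3=S  mem[L3]=50
4. P2: store L3 := 18  bus=[BusRdX]  L3: P0=I P1=I P2=M P3=I  mem[L3]=50
5. P0: load  L3  bus=[BusRd,Flush]  L3: P0=S P1=I P2=S P3=I  mem[L3]=18
6. P0: load  L3  bus=[-]  L3: P0=S P1=I P2=S P3=I  mem[L3]=18
7. P0: load  L3  bus=[-]  L3: P0=S P1=I P2=S P3=I  mem[L3]=18
8. P1: store L7 := 54  bus=[BusRdX,Flush]  L7: P0=I P1=M P2=I P3=I  mem[L7]=93
9. P2: load  L3  bus=[-]  L3: P0=S P1=I P2=S P3=I  mem[L3]=18
10. P3: store L3 := 40  bus=[BusRdX]  L3: P0=I P1=I P2=I P3=M  mem[L3]=18
11. P3: store L3 := 68  bus=[-]  L3: P0=I P1=I P2=I P3=M  mem[L3]=18

bus = BusRdX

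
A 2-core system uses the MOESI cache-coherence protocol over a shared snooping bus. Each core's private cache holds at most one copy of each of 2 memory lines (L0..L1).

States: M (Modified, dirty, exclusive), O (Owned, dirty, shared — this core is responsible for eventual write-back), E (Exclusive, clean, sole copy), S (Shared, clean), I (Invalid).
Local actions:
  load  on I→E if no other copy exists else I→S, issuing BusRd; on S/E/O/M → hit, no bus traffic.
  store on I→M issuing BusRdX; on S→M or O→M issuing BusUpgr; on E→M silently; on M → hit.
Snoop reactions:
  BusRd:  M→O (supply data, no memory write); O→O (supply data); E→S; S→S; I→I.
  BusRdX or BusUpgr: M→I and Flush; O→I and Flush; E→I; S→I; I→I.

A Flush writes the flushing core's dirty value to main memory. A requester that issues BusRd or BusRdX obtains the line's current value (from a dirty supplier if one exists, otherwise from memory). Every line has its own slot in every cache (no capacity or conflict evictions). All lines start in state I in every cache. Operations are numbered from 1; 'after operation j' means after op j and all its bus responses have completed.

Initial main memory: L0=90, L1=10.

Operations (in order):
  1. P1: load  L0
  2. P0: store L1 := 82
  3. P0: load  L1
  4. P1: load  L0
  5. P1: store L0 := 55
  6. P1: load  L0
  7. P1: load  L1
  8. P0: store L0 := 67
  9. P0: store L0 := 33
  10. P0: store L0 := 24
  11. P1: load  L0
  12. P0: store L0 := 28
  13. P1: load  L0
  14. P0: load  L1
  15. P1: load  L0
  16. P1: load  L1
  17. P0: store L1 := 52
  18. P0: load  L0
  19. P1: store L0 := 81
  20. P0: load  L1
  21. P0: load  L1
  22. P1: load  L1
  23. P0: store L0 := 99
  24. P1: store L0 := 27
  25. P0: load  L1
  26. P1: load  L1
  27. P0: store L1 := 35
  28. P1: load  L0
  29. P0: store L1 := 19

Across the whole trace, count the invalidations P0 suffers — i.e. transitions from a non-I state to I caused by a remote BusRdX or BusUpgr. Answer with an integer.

invalidations = 2

1. P1: load  L0  bus=[BusRd]  L0: P0=I P1=E  mem[L0]=90
2. P0: store L1 := 82  bus=[BusRdX]  L1: P0=M P1=I  mem[L1]=10
3. P0: load  L1  bus=[-]  L1: P0=M P1=I  mem[L1]=10
4. P1: load  L0  bus=[-]  L0: P0=I P1=E  mem[L0]=90
5. P1: store L0 := 55  bus=[-]  L0: P0=I P1=M  mem[L0]=90
6. P1: load  L0  bus=[-]  L0: P0=I P1=M  mem[L0]=90
7. P1: load  L1  bus=[BusRd]  L1: P0=O P1=S  mem[L1]=10
8. P0: store L0 := 67  bus=[BusRdX,Flush]  L0: P0=M P1=I  mem[L0]=55
9. P0: store L0 := 33  bus=[-]  L0: P0=M P1=I  mem[L0]=55
10. P0: store L0 := 24  bus=[-]  L0: P0=M P1=I  mem[L0]=55
11. P1: load  L0  bus=[BusRd]  L0: P0=O P1=S  mem[L0]=55
12. P0: store L0 := 28  bus=[BusUpgr]  L0: P0=M P1=I  mem[L0]=55
13. P1: load  L0  bus=[BusRd]  L0: P0=O P1=S  mem[L0]=55
14. P0: load  L1  bus=[-]  L1: P0=O P1=S  mem[L1]=10
15. P1: load  L0  bus=[-]  L0: P0=O P1=S  mem[L0]=55
16. P1: load  L1  bus=[-]  L1: P0=O P1=S  mem[L1]=10
17. P0: store L1 := 52  bus=[BusUpgr]  L1: P0=M P1=I  mem[L1]=10
18. P0: load  L0  bus=[-]  L0: P0=O P1=S  mem[L0]=55
19. P1: store L0 := 81  bus=[BusUpgr,Flush]  L0: P0=I P1=M  mem[L0]=28
20. P0: load  L1  bus=[-]  L1: P0=M P1=I  mem[L1]=10
21. P0: load  L1  bus=[-]  L1: P0=M P1=I  mem[L1]=10
22. P1: load  L1  bus=[BusRd]  L1: P0=O P1=S  mem[L1]=10
23. P0: store L0 := 99  bus=[BusRdX,Flush]  L0: P0=M P1=I  mem[L0]=81
24. P1: store L0 := 27  bus=[BusRdX,Flush]  L0: P0=I P1=M  mem[L0]=99
25. P0: load  L1  bus=[-]  L1: P0=O P1=S  mem[L1]=10
26. P1: load  L1  bus=[-]  L1: P0=O P1=S  mem[L1]=10
27. P0: store L1 := 35  bus=[BusUpgr]  L1: P0=M P1=I  mem[L1]=10
28. P1: load  L0  bus=[-]  L0: P0=I P1=M  mem[L0]=99
29. P0: store L1 := 19  bus=[-]  L1: P0=M P1=I  mem[L1]=10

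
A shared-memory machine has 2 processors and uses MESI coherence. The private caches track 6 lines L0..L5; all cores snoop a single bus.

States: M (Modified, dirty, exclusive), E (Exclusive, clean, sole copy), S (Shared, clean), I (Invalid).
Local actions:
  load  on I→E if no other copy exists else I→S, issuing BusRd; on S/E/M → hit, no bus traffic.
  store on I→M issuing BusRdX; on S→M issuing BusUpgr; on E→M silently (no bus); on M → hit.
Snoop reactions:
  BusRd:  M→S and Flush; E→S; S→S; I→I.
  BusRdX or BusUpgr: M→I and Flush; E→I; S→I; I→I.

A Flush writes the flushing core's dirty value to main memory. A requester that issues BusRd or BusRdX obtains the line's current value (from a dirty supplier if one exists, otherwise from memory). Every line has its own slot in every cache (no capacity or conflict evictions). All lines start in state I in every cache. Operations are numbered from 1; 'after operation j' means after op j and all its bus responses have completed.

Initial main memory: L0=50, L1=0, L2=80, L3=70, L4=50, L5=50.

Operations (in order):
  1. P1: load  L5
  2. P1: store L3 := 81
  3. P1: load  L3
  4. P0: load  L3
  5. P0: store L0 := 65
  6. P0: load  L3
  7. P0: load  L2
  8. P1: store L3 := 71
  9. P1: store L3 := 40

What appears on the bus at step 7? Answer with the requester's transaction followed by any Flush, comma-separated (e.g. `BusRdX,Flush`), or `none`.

[1] P1: load  L5 | P0:I, P1:E(50) | bus: BusRd
[2] P1: store L3 := 81 | P0:I, P1:M(81) | bus: BusRdX
[3] P1: load  L3 | P0:I, P1:M(81) | bus: none
[4] P0: load  L3 | P0:S(81), P1:S(81) | bus: BusRd,Flush
[5] P0: store L0 := 65 | P0:M(65), P1:I | bus: BusRdX
[6] P0: load  L3 | P0:S(81), P1:S(81) | bus: none
[7] P0: load  L2 | P0:E(80), P1:I | bus: BusRd
[8] P1: store L3 := 71 | P0:I, P1:M(71) | bus: BusUpgr
[9] P1: store L3 := 40 | P0:I, P1:M(40) | bus: none

bus = BusRd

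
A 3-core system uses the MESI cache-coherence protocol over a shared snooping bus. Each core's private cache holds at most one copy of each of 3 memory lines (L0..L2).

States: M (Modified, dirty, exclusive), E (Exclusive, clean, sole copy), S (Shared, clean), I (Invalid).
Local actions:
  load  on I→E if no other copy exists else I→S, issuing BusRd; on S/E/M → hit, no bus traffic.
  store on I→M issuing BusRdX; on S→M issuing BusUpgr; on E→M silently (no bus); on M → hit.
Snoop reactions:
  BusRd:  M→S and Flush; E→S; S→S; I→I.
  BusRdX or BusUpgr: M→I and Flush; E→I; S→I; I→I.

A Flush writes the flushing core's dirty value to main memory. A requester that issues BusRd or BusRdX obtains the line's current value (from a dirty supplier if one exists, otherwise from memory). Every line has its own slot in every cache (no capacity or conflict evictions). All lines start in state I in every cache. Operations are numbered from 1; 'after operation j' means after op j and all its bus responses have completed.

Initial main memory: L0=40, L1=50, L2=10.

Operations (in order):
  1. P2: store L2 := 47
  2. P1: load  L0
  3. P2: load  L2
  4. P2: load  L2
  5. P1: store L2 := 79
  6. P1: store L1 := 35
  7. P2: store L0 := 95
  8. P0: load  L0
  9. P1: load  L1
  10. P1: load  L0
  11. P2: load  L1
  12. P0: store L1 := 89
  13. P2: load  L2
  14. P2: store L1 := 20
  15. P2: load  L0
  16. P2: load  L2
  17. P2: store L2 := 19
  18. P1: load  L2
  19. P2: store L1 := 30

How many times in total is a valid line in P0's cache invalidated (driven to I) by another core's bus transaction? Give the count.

invalidations = 1

step 1: P2: store L2 := 47  ⟶  IIM  (L2)  txn=BusRdX  M[L2]=10
step 2: P1: load  L0  ⟶  IEI  (L0)  txn=BusRd  M[L0]=40
step 3: P2: load  L2  ⟶  IIM  (L2)  txn=∅  M[L2]=10
step 4: P2: load  L2  ⟶  IIM  (L2)  txn=∅  M[L2]=10
step 5: P1: store L2 := 79  ⟶  IMI  (L2)  txn=BusRdX+Flush  M[L2]=47
step 6: P1: store L1 := 35  ⟶  IMI  (L1)  txn=BusRdX  M[L1]=50
step 7: P2: store L0 := 95  ⟶  IIM  (L0)  txn=BusRdX  M[L0]=40
step 8: P0: load  L0  ⟶  SIS  (L0)  txn=BusRd+Flush  M[L0]=95
step 9: P1: load  L1  ⟶  IMI  (L1)  txn=∅  M[L1]=50
step 10: P1: load  L0  ⟶  SSS  (L0)  txn=BusRd  M[L0]=95
step 11: P2: load  L1  ⟶  ISS  (L1)  txn=BusRd+Flush  M[L1]=35
step 12: P0: store L1 := 89  ⟶  MII  (L1)  txn=BusRdX  M[L1]=35
step 13: P2: load  L2  ⟶  ISS  (L2)  txn=BusRd+Flush  M[L2]=79
step 14: P2: store L1 := 20  ⟶  IIM  (L1)  txn=BusRdX+Flush  M[L1]=89
step 15: P2: load  L0  ⟶  SSS  (L0)  txn=∅  M[L0]=95
step 16: P2: load  L2  ⟶  ISS  (L2)  txn=∅  M[L2]=79
step 17: P2: store L2 := 19  ⟶  IIM  (L2)  txn=BusUpgr  M[L2]=79
step 18: P1: load  L2  ⟶  ISS  (L2)  txn=BusRd+Flush  M[L2]=19
step 19: P2: store L1 := 30  ⟶  IIM  (L1)  txn=∅  M[L1]=89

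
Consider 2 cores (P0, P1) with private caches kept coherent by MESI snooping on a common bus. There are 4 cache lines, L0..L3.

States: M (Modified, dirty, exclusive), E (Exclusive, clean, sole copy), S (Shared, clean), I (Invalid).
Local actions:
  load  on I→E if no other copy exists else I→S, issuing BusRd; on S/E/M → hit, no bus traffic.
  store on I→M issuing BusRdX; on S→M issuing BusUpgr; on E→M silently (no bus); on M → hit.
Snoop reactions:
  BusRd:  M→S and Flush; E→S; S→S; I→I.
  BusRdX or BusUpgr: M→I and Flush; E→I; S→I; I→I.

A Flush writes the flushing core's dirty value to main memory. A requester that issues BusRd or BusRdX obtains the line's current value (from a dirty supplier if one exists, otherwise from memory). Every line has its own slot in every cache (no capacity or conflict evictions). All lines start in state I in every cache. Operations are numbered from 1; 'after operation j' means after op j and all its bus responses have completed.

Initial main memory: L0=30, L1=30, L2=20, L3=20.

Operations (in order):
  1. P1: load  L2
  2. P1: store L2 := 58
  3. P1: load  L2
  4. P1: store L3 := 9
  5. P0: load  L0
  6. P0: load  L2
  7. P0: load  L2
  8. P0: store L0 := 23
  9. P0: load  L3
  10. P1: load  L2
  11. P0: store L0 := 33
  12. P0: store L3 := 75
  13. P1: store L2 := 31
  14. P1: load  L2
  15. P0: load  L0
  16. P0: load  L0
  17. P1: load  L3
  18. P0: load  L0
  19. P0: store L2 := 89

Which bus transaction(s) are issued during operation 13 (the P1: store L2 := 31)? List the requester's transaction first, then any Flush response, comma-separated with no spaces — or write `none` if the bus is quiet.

step 1: P1: load  L2  ⟶  IE  (L2)  txn=BusRd  M[L2]=20
step 2: P1: store L2 := 58  ⟶  IM  (L2)  txn=∅  M[L2]=20
step 3: P1: load  L2  ⟶  IM  (L2)  txn=∅  M[L2]=20
step 4: P1: store L3 := 9  ⟶  IM  (L3)  txn=BusRdX  M[L3]=20
step 5: P0: load  L0  ⟶  EI  (L0)  txn=BusRd  M[L0]=30
step 6: P0: load  L2  ⟶  SS  (L2)  txn=BusRd+Flush  M[L2]=58
step 7: P0: load  L2  ⟶  SS  (L2)  txn=∅  M[L2]=58
step 8: P0: store L0 := 23  ⟶  MI  (L0)  txn=∅  M[L0]=30
step 9: P0: load  L3  ⟶  SS  (L3)  txn=BusRd+Flush  M[L3]=9
step 10: P1: load  L2  ⟶  SS  (L2)  txn=∅  M[L2]=58
step 11: P0: store L0 := 33  ⟶  MI  (L0)  txn=∅  M[L0]=30
step 12: P0: store L3 := 75  ⟶  MI  (L3)  txn=BusUpgr  M[L3]=9
step 13: P1: store L2 := 31  ⟶  IM  (L2)  txn=BusUpgr  M[L2]=58
step 14: P1: load  L2  ⟶  IM  (L2)  txn=∅  M[L2]=58
step 15: P0: load  L0  ⟶  MI  (L0)  txn=∅  M[L0]=30
step 16: P0: load  L0  ⟶  MI  (L0)  txn=∅  M[L0]=30
step 17: P1: load  L3  ⟶  SS  (L3)  txn=BusRd+Flush  M[L3]=75
step 18: P0: load  L0  ⟶  MI  (L0)  txn=∅  M[L0]=30
step 19: P0: store L2 := 89  ⟶  MI  (L2)  txn=BusRdX+Flush  M[L2]=31

bus = BusUpgr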